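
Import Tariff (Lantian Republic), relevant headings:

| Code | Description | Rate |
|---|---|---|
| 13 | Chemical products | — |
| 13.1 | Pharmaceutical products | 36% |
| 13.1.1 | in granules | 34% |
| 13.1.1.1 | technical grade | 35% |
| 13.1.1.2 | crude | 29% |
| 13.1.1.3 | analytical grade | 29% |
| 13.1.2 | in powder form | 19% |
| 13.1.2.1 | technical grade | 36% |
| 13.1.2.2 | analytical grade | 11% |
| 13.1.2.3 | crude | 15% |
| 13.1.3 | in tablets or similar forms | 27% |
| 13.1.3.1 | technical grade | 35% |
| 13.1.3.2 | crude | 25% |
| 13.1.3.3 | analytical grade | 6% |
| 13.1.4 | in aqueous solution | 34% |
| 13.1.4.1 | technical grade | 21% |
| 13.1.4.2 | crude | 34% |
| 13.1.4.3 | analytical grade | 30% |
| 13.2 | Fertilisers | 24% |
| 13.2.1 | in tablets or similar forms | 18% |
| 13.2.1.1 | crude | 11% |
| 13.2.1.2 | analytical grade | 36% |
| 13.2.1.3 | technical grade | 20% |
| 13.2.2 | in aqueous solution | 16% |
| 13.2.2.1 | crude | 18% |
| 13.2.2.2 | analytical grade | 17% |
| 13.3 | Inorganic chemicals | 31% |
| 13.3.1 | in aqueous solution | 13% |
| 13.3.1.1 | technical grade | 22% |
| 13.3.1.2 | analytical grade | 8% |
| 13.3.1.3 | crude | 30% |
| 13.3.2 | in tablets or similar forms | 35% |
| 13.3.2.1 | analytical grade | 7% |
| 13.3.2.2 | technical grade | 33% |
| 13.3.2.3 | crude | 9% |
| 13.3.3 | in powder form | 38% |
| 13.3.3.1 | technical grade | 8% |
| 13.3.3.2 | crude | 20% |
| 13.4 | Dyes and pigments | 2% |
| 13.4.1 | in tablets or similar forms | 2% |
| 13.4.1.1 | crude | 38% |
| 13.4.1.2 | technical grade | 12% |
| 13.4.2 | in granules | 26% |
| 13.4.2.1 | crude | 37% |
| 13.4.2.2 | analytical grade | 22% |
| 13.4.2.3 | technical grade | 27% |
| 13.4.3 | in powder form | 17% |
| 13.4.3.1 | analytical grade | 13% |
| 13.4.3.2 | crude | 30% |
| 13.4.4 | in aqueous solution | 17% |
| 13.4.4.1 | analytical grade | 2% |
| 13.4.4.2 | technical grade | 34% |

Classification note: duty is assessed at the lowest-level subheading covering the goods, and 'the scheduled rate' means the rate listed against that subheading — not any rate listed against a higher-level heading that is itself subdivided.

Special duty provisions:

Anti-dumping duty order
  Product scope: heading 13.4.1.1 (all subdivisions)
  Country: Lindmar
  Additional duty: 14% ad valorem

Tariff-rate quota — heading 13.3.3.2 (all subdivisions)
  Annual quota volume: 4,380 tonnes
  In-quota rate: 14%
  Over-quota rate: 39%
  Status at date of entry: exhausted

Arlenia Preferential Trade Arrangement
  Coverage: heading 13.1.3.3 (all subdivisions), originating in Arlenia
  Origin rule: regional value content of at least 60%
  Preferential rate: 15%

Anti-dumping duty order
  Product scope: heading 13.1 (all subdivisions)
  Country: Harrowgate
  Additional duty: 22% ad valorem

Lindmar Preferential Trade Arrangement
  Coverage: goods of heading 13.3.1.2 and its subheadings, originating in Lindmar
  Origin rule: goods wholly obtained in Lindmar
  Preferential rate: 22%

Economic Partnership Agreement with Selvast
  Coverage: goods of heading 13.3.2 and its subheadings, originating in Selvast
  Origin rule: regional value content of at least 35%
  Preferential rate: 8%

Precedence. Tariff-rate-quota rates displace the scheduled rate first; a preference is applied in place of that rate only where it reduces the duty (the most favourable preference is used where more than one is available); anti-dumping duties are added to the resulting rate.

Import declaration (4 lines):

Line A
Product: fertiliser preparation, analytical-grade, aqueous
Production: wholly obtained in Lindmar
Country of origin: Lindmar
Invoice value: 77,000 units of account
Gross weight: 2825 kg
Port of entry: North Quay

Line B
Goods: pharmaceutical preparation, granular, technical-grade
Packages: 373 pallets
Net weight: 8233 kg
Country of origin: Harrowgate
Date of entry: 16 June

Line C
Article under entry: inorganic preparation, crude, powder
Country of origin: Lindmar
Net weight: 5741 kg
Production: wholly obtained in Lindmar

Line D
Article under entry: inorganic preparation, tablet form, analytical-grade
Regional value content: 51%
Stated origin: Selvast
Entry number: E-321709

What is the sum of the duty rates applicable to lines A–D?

120%

Line A: fertiliser → 13.2; aqueous → 13.2.2; analytical-grade → 13.2.2.2. Scheduled 17%. Lindmar agreement on 13.3.1.2: 13.2.2.2 not covered. → 17%.
Line B: pharmaceutical → 13.1; granular → 13.1.1; technical-grade → 13.1.1.1. Scheduled 35%. anti-dumping (Harrowgate, 13.1): +22%; total 35% + 22% = 57%. → 57%.
Line C: inorganic → 13.3; powder → 13.3.3; crude → 13.3.3.2. Scheduled 20%. quota on 13.3.3.2 exhausted → over-quota 39%; Lindmar agreement on 13.3.1.2: 13.3.3.2 not covered. → 39%.
Line D: inorganic → 13.3; tablet form → 13.3.2; analytical-grade → 13.3.2.1. Scheduled 7%. Selvast agreement on 13.3.2: RVC ≥ 35% → 8% available; preference 8% not lower than 7% → no reduction. → 7%.
Sum: 17% + 57% + 39% + 7% = 120%.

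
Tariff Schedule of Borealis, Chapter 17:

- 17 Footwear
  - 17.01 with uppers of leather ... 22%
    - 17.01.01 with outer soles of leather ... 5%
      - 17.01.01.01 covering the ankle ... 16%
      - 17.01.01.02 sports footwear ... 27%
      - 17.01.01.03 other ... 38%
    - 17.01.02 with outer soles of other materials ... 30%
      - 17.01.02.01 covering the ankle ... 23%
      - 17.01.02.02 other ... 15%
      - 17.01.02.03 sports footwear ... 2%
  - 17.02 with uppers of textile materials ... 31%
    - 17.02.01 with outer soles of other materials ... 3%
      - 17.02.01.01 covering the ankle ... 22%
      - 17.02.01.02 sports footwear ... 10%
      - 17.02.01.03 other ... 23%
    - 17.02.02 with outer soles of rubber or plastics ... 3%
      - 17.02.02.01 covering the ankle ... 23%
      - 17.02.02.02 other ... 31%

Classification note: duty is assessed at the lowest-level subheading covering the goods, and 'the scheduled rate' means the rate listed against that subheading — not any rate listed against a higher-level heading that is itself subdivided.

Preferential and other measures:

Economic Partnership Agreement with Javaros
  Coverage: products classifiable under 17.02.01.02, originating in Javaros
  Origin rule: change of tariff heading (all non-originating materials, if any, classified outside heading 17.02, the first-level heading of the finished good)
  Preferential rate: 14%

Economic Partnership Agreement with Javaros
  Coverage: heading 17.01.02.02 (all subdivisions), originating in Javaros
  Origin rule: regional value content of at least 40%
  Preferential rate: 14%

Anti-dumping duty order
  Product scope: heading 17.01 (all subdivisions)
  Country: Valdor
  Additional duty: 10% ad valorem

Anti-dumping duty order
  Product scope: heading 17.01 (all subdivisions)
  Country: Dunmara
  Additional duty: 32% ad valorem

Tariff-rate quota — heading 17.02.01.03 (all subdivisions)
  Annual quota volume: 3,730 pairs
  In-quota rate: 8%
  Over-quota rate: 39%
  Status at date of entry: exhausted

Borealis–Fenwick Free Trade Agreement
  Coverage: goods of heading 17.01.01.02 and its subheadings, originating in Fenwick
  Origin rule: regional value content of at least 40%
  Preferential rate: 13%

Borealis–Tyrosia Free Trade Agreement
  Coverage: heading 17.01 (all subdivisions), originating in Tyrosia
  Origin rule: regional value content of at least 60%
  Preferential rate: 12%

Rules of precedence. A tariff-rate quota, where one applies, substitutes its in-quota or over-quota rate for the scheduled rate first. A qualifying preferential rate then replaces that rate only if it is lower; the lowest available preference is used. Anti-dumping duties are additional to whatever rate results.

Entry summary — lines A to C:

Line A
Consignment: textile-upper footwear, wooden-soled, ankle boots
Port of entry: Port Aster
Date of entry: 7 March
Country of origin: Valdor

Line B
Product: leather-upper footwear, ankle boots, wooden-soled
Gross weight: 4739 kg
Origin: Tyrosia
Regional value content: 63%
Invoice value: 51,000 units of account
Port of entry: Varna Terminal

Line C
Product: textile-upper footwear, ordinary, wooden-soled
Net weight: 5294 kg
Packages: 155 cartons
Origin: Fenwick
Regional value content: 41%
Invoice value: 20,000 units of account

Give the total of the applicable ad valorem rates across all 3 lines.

73%

Line A: textile-upper → 17.02; wooden-soled → 17.02.01; ankle boots → 17.02.01.01. Scheduled 22%. No special measure applies. → 22%.
Line B: leather-upper → 17.01; wooden-soled → 17.01.02; ankle boots → 17.01.02.01. Scheduled 23%. Tyrosia agreement on 17.01: RVC ≥ 60% → 12% available; preferential 12%. → 12%.
Line C: textile-upper → 17.02; wooden-soled → 17.02.01; ordinary → 17.02.01.03. Scheduled 23%. quota on 17.02.01.03 exhausted → over-quota 39%; Fenwick agreement on 17.01.01.02: 17.02.01.03 not covered. → 39%.
Sum: 22% + 12% + 39% = 73%.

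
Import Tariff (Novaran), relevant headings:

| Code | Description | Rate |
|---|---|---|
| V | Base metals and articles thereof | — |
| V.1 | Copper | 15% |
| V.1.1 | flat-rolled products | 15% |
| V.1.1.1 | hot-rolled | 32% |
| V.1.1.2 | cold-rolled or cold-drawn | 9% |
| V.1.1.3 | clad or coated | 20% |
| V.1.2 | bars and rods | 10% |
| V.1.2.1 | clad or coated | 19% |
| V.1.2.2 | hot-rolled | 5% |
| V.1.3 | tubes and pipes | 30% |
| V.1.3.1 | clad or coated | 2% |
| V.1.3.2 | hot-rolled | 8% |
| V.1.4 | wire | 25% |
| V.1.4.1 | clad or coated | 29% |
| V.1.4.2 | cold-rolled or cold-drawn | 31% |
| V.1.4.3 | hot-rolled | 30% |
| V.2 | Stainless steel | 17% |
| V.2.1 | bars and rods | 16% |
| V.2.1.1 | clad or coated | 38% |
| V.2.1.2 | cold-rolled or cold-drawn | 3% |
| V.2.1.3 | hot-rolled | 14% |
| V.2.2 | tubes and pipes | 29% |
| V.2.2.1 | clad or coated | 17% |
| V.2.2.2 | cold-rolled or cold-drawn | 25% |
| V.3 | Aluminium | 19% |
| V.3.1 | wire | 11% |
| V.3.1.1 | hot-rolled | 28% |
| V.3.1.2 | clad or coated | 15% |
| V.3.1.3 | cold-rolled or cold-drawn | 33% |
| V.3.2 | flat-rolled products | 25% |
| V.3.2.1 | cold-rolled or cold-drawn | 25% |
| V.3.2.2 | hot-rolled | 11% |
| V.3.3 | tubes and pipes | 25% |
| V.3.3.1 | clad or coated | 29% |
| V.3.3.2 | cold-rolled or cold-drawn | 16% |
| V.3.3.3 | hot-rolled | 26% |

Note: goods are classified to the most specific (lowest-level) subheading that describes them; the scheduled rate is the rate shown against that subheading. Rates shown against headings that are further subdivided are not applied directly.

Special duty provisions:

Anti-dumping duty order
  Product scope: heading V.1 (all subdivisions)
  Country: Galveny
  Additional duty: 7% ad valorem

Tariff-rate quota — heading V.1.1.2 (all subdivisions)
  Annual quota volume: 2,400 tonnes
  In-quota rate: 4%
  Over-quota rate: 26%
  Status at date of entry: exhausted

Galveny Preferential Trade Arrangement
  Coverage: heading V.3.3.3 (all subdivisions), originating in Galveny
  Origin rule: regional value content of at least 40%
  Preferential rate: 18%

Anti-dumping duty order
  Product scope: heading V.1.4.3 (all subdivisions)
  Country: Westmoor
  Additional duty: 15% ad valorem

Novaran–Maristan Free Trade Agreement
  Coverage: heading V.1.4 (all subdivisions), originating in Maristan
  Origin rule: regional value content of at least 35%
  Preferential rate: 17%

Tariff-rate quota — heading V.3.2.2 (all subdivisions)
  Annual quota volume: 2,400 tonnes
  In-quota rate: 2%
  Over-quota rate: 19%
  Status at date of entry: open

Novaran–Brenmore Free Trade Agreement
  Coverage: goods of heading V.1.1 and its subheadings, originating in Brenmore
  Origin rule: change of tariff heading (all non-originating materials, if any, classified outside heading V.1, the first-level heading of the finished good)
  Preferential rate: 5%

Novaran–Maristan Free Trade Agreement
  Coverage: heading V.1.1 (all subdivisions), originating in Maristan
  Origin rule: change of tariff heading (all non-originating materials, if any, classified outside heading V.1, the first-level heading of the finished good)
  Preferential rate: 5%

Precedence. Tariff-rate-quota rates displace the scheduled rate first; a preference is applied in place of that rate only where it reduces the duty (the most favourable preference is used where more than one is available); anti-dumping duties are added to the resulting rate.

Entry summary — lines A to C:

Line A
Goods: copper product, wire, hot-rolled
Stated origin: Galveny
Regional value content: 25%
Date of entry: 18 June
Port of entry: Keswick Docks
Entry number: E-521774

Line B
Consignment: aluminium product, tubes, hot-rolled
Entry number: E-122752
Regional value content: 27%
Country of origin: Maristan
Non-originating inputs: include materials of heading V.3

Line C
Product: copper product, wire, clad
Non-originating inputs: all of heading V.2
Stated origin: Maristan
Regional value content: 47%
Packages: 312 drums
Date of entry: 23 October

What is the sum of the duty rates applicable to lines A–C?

Line A: copper → V.1; wire → V.1.4; hot-rolled → V.1.4.3. Scheduled 30%. Galveny agreement on V.3.3.3: V.1.4.3 not covered; anti-dumping (Galveny, V.1): +7%; total 30% + 7% = 37%. → 37%.
Line B: aluminium → V.3; tubes → V.3.3; hot-rolled → V.3.3.3. Scheduled 26%. Maristan agreement on V.1.4: V.3.3.3 not covered; Maristan agreement on V.1.1: V.3.3.3 not covered. → 26%.
Line C: copper → V.1; wire → V.1.4; clad → V.1.4.1. Scheduled 29%. Maristan agreement on V.1.4: RVC ≥ 35% → 17% available; Maristan agreement on V.1.1: V.1.4.1 not covered; preferential 17%. → 17%.
Sum: 37% + 26% + 17% = 80%.

80%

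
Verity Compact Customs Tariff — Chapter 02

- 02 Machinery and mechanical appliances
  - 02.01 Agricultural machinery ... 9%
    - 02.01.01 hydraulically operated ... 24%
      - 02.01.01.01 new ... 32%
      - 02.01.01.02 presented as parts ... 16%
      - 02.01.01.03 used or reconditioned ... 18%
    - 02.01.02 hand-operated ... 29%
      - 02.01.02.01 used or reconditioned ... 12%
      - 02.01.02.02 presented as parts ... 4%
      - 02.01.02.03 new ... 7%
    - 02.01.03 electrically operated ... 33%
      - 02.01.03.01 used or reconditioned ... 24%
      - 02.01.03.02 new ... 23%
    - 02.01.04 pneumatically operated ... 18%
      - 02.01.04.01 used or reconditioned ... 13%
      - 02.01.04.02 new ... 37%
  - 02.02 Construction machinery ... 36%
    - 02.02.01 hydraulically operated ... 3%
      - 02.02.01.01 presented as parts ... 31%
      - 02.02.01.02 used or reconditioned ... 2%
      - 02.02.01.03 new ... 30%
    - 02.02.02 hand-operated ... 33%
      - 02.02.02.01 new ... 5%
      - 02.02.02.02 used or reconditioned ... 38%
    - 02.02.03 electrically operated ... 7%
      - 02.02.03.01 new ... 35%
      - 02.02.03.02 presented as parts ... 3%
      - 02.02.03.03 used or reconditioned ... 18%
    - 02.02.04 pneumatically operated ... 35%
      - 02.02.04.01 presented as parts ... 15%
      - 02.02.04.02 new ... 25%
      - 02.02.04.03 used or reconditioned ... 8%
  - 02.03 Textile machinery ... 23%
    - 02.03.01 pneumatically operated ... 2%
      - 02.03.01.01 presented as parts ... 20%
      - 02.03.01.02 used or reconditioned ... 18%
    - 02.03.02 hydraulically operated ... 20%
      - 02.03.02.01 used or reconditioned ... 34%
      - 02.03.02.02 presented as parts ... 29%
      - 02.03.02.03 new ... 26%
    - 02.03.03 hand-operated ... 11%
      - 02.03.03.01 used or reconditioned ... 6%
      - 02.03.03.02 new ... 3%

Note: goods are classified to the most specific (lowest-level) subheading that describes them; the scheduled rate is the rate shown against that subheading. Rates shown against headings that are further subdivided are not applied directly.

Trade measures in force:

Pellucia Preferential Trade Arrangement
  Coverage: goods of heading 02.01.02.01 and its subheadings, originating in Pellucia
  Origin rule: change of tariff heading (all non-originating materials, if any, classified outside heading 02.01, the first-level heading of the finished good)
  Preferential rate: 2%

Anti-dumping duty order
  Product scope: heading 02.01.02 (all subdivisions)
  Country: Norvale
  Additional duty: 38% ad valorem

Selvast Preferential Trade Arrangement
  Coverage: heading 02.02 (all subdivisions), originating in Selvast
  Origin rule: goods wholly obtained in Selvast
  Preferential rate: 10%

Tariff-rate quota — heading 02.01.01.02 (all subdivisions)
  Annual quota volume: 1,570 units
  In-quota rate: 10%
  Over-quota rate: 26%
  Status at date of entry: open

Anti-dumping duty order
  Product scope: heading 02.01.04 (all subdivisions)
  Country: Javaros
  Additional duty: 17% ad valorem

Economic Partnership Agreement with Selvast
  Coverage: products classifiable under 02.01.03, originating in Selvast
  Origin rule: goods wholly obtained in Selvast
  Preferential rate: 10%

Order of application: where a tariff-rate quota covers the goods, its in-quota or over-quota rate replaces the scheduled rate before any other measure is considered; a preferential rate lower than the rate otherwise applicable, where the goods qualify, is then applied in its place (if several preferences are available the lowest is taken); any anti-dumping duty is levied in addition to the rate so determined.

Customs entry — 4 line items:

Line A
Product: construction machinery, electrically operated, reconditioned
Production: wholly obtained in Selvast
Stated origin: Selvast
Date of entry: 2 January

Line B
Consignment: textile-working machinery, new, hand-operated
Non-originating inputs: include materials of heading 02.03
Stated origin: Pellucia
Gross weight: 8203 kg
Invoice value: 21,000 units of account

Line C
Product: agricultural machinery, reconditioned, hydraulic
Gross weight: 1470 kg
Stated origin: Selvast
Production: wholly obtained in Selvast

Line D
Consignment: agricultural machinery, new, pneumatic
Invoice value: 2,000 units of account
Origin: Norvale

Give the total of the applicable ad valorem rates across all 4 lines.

Line A: construction → 02.02; electrically operated → 02.02.03; reconditioned → 02.02.03.03. Scheduled 18%. Selvast agreement on 02.02: wholly obtained → 10% available; Selvast agreement on 02.01.03: 02.02.03.03 not covered; preferential 10%. → 10%.
Line B: textile-working → 02.03; hand-operated → 02.03.03; new → 02.03.03.02. Scheduled 3%. Pellucia agreement on 02.01.02.01: 02.03.03.02 not covered. → 3%.
Line C: agricultural → 02.01; hydraulic → 02.01.01; reconditioned → 02.01.01.03. Scheduled 18%. Selvast agreement on 02.02: 02.01.01.03 not covered; Selvast agreement on 02.01.03: 02.01.01.03 not covered. → 18%.
Line D: agricultural → 02.01; pneumatic → 02.01.04; new → 02.01.04.02. Scheduled 37%. No special measure applies. → 37%.
Sum: 10% + 3% + 18% + 37% = 68%.

68%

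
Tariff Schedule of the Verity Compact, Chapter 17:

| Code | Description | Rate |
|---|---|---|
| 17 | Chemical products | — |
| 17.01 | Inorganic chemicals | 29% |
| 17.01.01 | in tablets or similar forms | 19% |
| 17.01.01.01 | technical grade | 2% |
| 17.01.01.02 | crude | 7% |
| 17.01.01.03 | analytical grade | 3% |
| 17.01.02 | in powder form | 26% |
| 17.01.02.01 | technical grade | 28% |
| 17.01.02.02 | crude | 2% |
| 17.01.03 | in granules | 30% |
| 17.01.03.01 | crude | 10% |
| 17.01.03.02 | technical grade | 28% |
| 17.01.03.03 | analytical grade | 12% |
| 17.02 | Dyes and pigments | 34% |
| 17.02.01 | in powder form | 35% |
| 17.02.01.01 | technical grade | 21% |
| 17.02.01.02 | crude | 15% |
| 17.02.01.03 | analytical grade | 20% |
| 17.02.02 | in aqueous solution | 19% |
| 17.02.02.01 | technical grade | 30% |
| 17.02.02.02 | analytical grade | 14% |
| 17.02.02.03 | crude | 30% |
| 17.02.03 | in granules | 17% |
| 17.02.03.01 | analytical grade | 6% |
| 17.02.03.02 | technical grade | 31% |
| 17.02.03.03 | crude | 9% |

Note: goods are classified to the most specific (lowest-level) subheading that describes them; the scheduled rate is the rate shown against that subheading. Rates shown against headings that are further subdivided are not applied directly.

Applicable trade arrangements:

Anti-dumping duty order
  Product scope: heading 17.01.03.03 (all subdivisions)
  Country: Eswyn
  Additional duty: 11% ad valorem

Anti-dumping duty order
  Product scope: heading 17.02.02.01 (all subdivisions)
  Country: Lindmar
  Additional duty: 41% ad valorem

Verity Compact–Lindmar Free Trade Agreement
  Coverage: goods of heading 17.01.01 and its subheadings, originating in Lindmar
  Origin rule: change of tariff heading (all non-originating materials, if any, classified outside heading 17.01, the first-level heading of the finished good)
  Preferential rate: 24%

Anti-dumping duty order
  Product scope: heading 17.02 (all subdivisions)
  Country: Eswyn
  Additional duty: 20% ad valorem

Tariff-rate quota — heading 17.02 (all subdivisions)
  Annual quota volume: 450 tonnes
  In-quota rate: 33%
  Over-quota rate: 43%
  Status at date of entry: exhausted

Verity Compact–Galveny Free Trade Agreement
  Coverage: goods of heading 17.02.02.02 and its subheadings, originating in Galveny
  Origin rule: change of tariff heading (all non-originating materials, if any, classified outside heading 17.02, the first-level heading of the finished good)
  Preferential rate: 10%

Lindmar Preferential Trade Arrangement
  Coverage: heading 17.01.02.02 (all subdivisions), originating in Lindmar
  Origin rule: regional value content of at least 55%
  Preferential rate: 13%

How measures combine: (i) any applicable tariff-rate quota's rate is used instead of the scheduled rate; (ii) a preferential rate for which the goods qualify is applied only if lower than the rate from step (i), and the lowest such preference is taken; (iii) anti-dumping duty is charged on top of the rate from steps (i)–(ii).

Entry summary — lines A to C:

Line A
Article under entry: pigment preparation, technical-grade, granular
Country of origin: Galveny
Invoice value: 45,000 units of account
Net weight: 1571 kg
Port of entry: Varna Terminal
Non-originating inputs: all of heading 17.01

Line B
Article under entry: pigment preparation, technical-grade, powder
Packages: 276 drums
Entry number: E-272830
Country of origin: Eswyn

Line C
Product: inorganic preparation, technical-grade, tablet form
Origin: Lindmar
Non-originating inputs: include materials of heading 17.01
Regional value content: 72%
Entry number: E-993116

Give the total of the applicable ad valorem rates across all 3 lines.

108%

Line A: pigment → 17.02; granular → 17.02.03; technical-grade → 17.02.03.02. Scheduled 31%. quota on 17.02 exhausted → over-quota 43%; Galveny agreement on 17.02.02.02: 17.02.03.02 not covered. → 43%.
Line B: pigment → 17.02; powder → 17.02.01; technical-grade → 17.02.01.01. Scheduled 21%. quota on 17.02 exhausted → over-quota 43%; anti-dumping (Eswyn, 17.02): +20%; total 43% + 20% = 63%. → 63%.
Line C: inorganic → 17.01; tablet form → 17.01.01; technical-grade → 17.01.01.01. Scheduled 2%. Lindmar agreement on 17.01.01: CTH not met; Lindmar agreement on 17.01.02.02: 17.01.01.01 not covered. → 2%.
Sum: 43% + 63% + 2% = 108%.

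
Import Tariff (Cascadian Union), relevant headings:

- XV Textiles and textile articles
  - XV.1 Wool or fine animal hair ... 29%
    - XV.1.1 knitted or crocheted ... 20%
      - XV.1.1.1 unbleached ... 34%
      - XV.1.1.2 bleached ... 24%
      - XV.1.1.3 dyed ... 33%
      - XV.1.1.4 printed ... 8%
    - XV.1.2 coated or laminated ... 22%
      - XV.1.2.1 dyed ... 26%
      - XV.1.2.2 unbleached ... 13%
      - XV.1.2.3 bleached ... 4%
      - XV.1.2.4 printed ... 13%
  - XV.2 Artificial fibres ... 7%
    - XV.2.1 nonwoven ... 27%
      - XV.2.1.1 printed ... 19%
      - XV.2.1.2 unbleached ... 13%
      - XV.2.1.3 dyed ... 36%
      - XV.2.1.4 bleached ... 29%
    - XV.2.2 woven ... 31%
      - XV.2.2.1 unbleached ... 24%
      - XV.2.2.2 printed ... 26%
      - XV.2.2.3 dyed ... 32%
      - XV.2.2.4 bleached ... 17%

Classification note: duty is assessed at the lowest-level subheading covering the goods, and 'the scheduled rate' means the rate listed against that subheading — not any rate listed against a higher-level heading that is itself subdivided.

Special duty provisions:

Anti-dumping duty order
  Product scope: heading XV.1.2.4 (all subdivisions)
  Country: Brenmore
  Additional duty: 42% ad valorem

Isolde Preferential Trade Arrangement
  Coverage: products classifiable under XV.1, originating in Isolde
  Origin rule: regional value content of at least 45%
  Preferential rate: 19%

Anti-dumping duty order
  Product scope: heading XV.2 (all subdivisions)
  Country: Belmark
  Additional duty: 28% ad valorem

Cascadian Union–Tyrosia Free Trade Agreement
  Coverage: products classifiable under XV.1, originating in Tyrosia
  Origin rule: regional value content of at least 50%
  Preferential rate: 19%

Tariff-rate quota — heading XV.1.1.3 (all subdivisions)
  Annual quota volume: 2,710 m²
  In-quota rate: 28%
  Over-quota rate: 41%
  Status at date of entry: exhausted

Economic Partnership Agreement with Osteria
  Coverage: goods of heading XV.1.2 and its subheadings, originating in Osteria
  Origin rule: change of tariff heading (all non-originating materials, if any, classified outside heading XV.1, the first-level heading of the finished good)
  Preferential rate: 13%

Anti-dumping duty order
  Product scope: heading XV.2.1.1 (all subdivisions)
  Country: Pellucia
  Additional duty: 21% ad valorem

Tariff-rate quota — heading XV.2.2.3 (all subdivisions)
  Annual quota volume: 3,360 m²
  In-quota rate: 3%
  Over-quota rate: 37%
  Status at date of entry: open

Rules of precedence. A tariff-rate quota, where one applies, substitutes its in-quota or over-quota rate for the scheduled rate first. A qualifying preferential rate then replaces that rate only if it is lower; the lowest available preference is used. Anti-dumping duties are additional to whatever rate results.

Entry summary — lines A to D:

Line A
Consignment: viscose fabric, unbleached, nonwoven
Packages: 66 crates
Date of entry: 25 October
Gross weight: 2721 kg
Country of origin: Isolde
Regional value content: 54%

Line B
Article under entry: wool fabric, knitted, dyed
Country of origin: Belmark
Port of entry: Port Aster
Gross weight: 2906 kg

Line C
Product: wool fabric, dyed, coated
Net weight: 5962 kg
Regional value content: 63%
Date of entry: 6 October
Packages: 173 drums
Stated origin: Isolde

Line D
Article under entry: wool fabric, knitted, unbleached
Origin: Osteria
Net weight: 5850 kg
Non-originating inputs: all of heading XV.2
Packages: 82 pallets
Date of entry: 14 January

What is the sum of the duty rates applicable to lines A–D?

Line A: viscose → XV.2; nonwoven → XV.2.1; unbleached → XV.2.1.2. Scheduled 13%. Isolde agreement on XV.1: XV.2.1.2 not covered. → 13%.
Line B: wool → XV.1; knitted → XV.1.1; dyed → XV.1.1.3. Scheduled 33%. quota on XV.1.1.3 exhausted → over-quota 41%. → 41%.
Line C: wool → XV.1; coated → XV.1.2; dyed → XV.1.2.1. Scheduled 26%. Isolde agreement on XV.1: RVC ≥ 45% → 19% available; preferential 19%. → 19%.
Line D: wool → XV.1; knitted → XV.1.1; unbleached → XV.1.1.1. Scheduled 34%. Osteria agreement on XV.1.2: XV.1.1.1 not covered. → 34%.
Sum: 13% + 41% + 19% + 34% = 107%.

107%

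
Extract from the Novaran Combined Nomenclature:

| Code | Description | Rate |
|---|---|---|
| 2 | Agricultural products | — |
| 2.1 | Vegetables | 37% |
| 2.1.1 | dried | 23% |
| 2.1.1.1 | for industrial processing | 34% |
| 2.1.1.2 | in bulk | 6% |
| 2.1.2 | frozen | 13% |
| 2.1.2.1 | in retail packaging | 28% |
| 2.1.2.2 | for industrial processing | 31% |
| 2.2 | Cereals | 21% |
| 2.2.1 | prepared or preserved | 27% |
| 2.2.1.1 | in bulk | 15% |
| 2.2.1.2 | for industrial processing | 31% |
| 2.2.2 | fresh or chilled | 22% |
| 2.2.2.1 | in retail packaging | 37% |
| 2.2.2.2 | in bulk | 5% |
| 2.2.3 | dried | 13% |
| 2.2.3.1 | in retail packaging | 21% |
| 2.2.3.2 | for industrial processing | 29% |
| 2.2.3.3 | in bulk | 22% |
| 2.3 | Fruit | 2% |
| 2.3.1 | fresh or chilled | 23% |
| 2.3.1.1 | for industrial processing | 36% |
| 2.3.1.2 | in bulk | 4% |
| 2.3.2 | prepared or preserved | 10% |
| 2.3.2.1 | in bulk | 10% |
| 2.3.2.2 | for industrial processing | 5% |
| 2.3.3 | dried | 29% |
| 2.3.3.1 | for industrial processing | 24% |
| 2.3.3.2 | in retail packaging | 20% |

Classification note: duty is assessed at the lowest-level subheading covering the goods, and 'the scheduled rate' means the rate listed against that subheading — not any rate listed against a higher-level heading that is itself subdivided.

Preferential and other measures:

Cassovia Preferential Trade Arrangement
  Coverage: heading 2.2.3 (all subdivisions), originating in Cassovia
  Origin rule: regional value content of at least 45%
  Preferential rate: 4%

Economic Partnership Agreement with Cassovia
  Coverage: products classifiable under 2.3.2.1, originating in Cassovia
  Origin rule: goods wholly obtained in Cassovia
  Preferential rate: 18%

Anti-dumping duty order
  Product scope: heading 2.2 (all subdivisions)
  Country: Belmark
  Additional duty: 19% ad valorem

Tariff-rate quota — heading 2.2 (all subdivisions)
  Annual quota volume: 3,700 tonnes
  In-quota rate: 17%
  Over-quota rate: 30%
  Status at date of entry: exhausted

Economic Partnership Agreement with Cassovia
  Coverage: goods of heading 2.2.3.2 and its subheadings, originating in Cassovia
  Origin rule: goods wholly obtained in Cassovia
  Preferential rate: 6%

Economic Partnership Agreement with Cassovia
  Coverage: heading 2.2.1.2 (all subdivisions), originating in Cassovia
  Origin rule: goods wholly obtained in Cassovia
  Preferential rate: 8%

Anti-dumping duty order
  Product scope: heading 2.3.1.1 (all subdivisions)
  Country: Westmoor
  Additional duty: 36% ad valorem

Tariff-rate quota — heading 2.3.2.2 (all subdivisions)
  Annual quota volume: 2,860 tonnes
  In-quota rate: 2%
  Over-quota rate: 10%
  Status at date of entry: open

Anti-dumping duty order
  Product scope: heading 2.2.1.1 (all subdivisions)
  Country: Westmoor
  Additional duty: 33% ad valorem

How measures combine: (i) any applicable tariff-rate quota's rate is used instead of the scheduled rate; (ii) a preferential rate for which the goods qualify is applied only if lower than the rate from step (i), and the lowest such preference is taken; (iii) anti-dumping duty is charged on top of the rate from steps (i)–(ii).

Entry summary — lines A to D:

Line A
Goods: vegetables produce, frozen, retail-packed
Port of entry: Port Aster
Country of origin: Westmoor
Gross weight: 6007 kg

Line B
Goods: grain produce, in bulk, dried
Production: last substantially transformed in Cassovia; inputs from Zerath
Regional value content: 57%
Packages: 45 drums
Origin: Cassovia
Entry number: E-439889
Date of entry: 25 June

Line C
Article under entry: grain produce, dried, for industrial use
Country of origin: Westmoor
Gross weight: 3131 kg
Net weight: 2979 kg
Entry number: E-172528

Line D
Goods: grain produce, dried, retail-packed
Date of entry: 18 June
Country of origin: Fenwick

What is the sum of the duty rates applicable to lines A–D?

92%

Line A: vegetables → 2.1; frozen → 2.1.2; retail-packed → 2.1.2.1. Scheduled 28%. No special measure applies. → 28%.
Line B: grain → 2.2; dried → 2.2.3; in bulk → 2.2.3.3. Scheduled 22%. quota on 2.2 exhausted → over-quota 30%; Cassovia agreement on 2.2.3: RVC ≥ 45% → 4% available; Cassovia agreement on 2.3.2.1: 2.2.3.3 not covered; Cassovia agreement on 2.2.3.2: 2.2.3.3 not covered; Cassovia agreement on 2.2.1.2: 2.2.3.3 not covered; preferential 4%. → 4%.
Line C: grain → 2.2; dried → 2.2.3; for industrial use → 2.2.3.2. Scheduled 29%. quota on 2.2 exhausted → over-quota 30%. → 30%.
Line D: grain → 2.2; dried → 2.2.3; retail-packed → 2.2.3.1. Scheduled 21%. quota on 2.2 exhausted → over-quota 30%. → 30%.
Sum: 28% + 4% + 30% + 30% = 92%.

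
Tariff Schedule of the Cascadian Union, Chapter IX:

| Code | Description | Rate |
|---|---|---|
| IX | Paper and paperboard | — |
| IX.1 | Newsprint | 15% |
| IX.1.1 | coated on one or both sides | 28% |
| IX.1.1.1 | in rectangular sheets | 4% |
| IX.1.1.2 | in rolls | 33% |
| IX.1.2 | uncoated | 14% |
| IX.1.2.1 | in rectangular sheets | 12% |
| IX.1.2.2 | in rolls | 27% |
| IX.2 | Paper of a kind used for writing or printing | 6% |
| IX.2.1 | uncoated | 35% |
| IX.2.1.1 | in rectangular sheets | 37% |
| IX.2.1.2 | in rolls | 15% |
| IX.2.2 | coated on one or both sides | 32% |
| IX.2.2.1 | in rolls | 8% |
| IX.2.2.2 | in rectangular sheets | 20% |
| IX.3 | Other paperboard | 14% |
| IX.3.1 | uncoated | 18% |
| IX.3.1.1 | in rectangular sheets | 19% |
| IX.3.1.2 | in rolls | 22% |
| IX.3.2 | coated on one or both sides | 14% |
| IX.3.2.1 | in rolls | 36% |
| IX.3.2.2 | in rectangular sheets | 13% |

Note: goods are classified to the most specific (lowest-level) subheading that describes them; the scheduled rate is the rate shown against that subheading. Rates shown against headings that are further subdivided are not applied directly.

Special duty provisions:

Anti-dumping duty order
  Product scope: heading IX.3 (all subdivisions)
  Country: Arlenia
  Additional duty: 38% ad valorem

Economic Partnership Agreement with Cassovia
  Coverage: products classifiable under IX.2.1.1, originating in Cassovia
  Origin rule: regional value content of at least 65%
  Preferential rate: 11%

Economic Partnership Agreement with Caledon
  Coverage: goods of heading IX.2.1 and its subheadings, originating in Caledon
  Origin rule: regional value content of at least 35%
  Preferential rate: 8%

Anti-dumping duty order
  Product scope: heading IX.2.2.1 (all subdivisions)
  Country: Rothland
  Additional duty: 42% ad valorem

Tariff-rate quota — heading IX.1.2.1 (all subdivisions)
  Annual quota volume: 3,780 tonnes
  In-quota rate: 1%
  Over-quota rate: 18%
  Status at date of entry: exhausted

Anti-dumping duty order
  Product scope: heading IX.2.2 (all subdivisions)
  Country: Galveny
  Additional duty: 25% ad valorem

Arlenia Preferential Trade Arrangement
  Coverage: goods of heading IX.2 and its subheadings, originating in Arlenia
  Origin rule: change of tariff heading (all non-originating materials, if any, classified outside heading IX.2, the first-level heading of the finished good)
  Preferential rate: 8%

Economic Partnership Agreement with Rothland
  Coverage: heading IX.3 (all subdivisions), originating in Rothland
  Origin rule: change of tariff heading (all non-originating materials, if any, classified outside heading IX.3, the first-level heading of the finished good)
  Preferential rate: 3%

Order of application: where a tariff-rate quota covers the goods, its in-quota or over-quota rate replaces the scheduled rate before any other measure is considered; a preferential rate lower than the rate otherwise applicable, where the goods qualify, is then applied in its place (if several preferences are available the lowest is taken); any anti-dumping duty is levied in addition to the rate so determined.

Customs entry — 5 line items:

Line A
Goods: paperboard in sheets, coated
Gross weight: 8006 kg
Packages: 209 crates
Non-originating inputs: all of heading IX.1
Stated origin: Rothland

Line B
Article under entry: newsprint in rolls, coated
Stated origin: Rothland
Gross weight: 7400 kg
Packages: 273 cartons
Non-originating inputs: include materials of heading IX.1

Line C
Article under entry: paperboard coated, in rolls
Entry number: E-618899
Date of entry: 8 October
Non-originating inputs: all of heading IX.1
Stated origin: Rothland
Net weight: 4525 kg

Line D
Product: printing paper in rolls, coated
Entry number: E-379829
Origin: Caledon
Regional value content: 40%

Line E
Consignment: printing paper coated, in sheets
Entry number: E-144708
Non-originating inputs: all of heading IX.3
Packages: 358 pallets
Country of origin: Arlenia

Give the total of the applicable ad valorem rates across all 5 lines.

Line A: paperboard → IX.3; coated → IX.3.2; in sheets → IX.3.2.2. Scheduled 13%. Rothland agreement on IX.3: CTH met → 3% available; preferential 3%. → 3%.
Line B: newsprint → IX.1; coated → IX.1.1; in rolls → IX.1.1.2. Scheduled 33%. Rothland agreement on IX.3: IX.1.1.2 not covered. → 33%.
Line C: paperboard → IX.3; coated → IX.3.2; in rolls → IX.3.2.1. Scheduled 36%. Rothland agreement on IX.3: CTH met → 3% available; preferential 3%. → 3%.
Line D: printing paper → IX.2; coated → IX.2.2; in rolls → IX.2.2.1. Scheduled 8%. Caledon agreement on IX.2.1: IX.2.2.1 not covered. → 8%.
Line E: printing paper → IX.2; coated → IX.2.2; in sheets → IX.2.2.2. Scheduled 20%. Arlenia agreement on IX.2: CTH met → 8% available; preferential 8%. → 8%.
Sum: 3% + 33% + 3% + 8% + 8% = 55%.

55%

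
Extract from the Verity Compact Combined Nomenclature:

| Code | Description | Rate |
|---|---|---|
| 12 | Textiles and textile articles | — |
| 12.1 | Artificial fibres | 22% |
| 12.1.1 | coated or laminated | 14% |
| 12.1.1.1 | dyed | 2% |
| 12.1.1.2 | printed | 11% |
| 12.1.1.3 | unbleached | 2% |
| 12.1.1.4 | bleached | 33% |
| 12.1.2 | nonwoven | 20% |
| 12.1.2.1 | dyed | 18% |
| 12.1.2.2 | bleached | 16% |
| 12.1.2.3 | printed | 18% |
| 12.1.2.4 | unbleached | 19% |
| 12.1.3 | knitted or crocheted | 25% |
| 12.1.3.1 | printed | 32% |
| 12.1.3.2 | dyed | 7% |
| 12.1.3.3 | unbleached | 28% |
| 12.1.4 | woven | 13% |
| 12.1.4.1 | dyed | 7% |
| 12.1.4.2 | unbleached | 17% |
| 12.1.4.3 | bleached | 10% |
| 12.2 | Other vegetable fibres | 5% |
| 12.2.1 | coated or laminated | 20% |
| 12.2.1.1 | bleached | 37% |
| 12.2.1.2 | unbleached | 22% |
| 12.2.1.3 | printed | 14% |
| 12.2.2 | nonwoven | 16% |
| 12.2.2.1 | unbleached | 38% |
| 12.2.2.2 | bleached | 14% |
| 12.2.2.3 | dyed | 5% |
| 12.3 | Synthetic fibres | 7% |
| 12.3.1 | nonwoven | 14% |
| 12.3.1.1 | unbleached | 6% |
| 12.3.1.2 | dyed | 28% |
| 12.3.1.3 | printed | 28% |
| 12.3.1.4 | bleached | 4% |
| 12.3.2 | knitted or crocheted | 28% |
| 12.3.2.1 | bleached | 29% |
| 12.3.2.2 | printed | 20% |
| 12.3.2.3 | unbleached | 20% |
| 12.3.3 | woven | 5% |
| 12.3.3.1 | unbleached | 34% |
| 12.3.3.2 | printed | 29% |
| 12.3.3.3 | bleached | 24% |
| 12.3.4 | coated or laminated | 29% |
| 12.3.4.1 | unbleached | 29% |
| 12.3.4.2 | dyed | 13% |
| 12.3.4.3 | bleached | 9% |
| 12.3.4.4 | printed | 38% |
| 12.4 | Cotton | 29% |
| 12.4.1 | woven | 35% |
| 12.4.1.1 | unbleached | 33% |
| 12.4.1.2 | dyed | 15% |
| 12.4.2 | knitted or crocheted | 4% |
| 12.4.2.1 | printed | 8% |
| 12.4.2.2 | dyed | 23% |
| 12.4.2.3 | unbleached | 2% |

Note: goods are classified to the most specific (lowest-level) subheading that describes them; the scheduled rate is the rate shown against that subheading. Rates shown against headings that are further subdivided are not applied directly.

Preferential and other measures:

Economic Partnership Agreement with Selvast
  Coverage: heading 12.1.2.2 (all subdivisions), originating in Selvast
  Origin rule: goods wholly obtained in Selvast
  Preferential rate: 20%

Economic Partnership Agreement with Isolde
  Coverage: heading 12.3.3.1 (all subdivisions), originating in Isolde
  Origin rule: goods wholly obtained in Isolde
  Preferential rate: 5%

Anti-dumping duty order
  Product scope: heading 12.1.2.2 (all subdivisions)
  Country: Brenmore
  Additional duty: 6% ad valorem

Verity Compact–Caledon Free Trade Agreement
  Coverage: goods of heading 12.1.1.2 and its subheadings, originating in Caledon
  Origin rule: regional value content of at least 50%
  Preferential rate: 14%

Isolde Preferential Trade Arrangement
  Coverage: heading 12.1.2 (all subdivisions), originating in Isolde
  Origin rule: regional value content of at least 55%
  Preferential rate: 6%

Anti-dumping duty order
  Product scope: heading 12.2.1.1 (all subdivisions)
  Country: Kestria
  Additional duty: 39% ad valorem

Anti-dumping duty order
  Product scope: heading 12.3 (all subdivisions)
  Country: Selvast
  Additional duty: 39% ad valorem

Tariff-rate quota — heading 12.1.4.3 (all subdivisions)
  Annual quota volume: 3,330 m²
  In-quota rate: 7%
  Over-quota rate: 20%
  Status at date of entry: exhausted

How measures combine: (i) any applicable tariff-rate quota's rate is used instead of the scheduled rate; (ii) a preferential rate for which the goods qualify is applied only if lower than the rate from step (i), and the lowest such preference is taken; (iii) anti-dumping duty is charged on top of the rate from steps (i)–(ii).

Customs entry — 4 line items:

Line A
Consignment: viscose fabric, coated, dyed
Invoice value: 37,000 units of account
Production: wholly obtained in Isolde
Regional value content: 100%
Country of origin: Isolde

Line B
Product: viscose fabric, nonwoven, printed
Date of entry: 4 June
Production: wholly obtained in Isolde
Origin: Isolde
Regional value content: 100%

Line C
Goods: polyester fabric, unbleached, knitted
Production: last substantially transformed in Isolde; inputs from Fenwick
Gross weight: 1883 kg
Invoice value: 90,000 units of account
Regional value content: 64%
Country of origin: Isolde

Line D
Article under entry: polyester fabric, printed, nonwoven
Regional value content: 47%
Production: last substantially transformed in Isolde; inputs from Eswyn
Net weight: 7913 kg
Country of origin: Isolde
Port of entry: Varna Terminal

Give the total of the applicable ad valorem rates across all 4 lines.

Line A: viscose → 12.1; coated → 12.1.1; dyed → 12.1.1.1. Scheduled 2%. Isolde agreement on 12.3.3.1: 12.1.1.1 not covered; Isolde agreement on 12.1.2: 12.1.1.1 not covered. → 2%.
Line B: viscose → 12.1; nonwoven → 12.1.2; printed → 12.1.2.3. Scheduled 18%. Isolde agreement on 12.3.3.1: 12.1.2.3 not covered; Isolde agreement on 12.1.2: RVC ≥ 55% → 6% available; preferential 6%. → 6%.
Line C: polyester → 12.3; knitted → 12.3.2; unbleached → 12.3.2.3. Scheduled 20%. Isolde agreement on 12.3.3.1: 12.3.2.3 not covered; Isolde agreement on 12.1.2: 12.3.2.3 not covered. → 20%.
Line D: polyester → 12.3; nonwoven → 12.3.1; printed → 12.3.1.3. Scheduled 28%. Isolde agreement on 12.3.3.1: 12.3.1.3 not covered; Isolde agreement on 12.1.2: 12.3.1.3 not covered. → 28%.
Sum: 2% + 6% + 20% + 28% = 56%.

56%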